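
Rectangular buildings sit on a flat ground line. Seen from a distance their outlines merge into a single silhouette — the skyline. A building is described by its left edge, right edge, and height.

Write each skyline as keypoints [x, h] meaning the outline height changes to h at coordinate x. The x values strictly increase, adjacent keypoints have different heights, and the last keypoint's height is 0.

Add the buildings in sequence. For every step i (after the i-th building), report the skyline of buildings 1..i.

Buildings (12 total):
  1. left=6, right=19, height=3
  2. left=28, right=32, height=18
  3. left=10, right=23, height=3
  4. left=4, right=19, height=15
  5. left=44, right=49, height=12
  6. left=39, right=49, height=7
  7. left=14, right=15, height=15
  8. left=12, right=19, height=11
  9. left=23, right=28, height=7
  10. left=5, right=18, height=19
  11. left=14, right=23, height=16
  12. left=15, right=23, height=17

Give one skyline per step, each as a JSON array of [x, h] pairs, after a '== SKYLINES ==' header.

== SKYLINES ==
[[6,3],[19,0]]
[[6,3],[19,0],[28,18],[32,0]]
[[6,3],[23,0],[28,18],[32,0]]
[[4,15],[19,3],[23,0],[28,18],[32,0]]
[[4,15],[19,3],[23,0],[28,18],[32,0],[44,12],[49,0]]
[[4,15],[19,3],[23,0],[28,18],[32,0],[39,7],[44,12],[49,0]]
[[4,15],[19,3],[23,0],[28,18],[32,0],[39,7],[44,12],[49,0]]
[[4,15],[19,3],[23,0],[28,18],[32,0],[39,7],[44,12],[49,0]]
[[4,15],[19,3],[23,7],[28,18],[32,0],[39,7],[44,12],[49,0]]
[[4,15],[5,19],[18,15],[19,3],[23,7],[28,18],[32,0],[39,7],[44,12],[49,0]]
[[4,15],[5,19],[18,16],[23,7],[28,18],[32,0],[39,7],[44,12],[49,0]]
[[4,15],[5,19],[18,17],[23,7],[28,18],[32,0],[39,7],[44,12],[49,0]]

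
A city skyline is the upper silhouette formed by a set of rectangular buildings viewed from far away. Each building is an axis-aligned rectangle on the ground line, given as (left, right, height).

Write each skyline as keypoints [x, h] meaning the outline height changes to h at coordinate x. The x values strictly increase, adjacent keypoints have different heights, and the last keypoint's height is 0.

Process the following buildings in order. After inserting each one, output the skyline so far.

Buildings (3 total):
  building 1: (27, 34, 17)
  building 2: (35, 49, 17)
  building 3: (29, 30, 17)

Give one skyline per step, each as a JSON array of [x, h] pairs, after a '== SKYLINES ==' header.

== SKYLINES ==
[[27,17],[34,0]]
[[27,17],[34,0],[35,17],[49,0]]
[[27,17],[34,0],[35,17],[49,0]]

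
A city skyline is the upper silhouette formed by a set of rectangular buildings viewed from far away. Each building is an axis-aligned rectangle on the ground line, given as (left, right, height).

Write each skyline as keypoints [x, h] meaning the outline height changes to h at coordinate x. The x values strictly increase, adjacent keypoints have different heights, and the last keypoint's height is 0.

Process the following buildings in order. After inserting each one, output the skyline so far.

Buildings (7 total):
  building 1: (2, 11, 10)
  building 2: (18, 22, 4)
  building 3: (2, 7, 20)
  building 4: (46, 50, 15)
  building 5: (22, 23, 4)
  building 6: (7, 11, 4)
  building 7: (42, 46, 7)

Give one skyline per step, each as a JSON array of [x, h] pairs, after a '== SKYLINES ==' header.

== SKYLINES ==
[[2,10],[11,0]]
[[2,10],[11,0],[18,4],[22,0]]
[[2,20],[7,10],[11,0],[18,4],[22,0]]
[[2,20],[7,10],[11,0],[18,4],[22,0],[46,15],[50,0]]
[[2,20],[7,10],[11,0],[18,4],[23,0],[46,15],[50,0]]
[[2,20],[7,10],[11,0],[18,4],[23,0],[46,15],[50,0]]
[[2,20],[7,10],[11,0],[18,4],[23,0],[42,7],[46,15],[50,0]]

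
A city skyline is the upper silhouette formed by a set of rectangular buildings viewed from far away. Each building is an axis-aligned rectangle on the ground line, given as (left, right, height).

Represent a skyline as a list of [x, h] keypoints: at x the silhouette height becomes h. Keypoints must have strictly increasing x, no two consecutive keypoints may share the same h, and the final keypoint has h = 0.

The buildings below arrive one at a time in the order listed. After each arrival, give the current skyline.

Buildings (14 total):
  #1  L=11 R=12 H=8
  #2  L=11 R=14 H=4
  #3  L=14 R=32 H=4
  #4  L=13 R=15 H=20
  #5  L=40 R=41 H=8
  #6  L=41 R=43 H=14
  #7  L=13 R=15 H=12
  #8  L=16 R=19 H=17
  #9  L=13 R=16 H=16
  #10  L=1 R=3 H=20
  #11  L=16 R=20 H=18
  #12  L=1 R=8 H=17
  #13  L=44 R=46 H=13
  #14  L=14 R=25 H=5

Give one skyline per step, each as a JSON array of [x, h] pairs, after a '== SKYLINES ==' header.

== SKYLINES ==
[[11,8],[12,0]]
[[11,8],[12,4],[14,0]]
[[11,8],[12,4],[32,0]]
[[11,8],[12,4],[13,20],[15,4],[32,0]]
[[11,8],[12,4],[13,20],[15,4],[32,0],[40,8],[41,0]]
[[11,8],[12,4],[13,20],[15,4],[32,0],[40,8],[41,14],[43,0]]
[[11,8],[12,4],[13,20],[15,4],[32,0],[40,8],[41,14],[43,0]]
[[11,8],[12,4],[13,20],[15,4],[16,17],[19,4],[32,0],[40,8],[41,14],[43,0]]
[[11,8],[12,4],[13,20],[15,16],[16,17],[19,4],[32,0],[40,8],[41,14],[43,0]]
[[1,20],[3,0],[11,8],[12,4],[13,20],[15,16],[16,17],[19,4],[32,0],[40,8],[41,14],[43,0]]
[[1,20],[3,0],[11,8],[12,4],[13,20],[15,16],[16,18],[20,4],[32,0],[40,8],[41,14],[43,0]]
[[1,20],[3,17],[8,0],[11,8],[12,4],[13,20],[15,16],[16,18],[20,4],[32,0],[40,8],[41,14],[43,0]]
[[1,20],[3,17],[8,0],[11,8],[12,4],[13,20],[15,16],[16,18],[20,4],[32,0],[40,8],[41,14],[43,0],[44,13],[46,0]]
[[1,20],[3,17],[8,0],[11,8],[12,4],[13,20],[15,16],[16,18],[20,5],[25,4],[32,0],[40,8],[41,14],[43,0],[44,13],[46,0]]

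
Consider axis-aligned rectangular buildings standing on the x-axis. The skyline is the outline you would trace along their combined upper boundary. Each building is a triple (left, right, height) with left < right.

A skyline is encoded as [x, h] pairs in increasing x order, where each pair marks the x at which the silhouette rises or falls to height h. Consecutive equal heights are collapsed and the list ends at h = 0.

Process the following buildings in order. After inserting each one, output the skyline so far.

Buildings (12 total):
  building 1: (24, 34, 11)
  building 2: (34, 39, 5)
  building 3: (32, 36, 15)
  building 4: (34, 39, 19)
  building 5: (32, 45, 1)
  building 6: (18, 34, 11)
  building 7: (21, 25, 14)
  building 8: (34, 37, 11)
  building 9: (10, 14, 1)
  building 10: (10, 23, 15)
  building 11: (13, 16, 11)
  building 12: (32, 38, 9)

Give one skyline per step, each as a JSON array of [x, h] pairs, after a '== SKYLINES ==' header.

== SKYLINES ==
[[24,11],[34,0]]
[[24,11],[34,5],[39,0]]
[[24,11],[32,15],[36,5],[39,0]]
[[24,11],[32,15],[34,19],[39,0]]
[[24,11],[32,15],[34,19],[39,1],[45,0]]
[[18,11],[32,15],[34,19],[39,1],[45,0]]
[[18,11],[21,14],[25,11],[32,15],[34,19],[39,1],[45,0]]
[[18,11],[21,14],[25,11],[32,15],[34,19],[39,1],[45,0]]
[[10,1],[14,0],[18,11],[21,14],[25,11],[32,15],[34,19],[39,1],[45,0]]
[[10,15],[23,14],[25,11],[32,15],[34,19],[39,1],[45,0]]
[[10,15],[23,14],[25,11],[32,15],[34,19],[39,1],[45,0]]
[[10,15],[23,14],[25,11],[32,15],[34,19],[39,1],[45,0]]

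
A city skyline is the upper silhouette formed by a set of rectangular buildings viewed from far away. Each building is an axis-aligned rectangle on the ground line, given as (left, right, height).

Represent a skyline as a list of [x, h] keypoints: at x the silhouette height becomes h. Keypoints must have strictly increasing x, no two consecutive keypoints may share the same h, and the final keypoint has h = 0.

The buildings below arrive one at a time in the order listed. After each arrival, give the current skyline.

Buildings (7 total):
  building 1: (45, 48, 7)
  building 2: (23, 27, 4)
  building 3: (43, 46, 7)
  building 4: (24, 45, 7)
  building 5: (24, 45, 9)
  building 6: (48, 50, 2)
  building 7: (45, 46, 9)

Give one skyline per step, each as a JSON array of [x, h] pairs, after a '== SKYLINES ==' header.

== SKYLINES ==
[[45,7],[48,0]]
[[23,4],[27,0],[45,7],[48,0]]
[[23,4],[27,0],[43,7],[48,0]]
[[23,4],[24,7],[48,0]]
[[23,4],[24,9],[45,7],[48,0]]
[[23,4],[24,9],[45,7],[48,2],[50,0]]
[[23,4],[24,9],[46,7],[48,2],[50,0]]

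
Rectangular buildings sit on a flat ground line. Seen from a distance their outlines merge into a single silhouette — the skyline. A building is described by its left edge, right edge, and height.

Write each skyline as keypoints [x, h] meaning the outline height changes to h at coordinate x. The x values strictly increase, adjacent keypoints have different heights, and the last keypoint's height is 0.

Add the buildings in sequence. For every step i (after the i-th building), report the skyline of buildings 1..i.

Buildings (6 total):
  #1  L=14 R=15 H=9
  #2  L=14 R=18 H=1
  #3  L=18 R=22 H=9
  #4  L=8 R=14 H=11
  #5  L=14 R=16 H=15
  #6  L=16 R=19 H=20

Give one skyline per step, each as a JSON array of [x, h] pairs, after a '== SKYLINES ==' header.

== SKYLINES ==
[[14,9],[15,0]]
[[14,9],[15,1],[18,0]]
[[14,9],[15,1],[18,9],[22,0]]
[[8,11],[14,9],[15,1],[18,9],[22,0]]
[[8,11],[14,15],[16,1],[18,9],[22,0]]
[[8,11],[14,15],[16,20],[19,9],[22,0]]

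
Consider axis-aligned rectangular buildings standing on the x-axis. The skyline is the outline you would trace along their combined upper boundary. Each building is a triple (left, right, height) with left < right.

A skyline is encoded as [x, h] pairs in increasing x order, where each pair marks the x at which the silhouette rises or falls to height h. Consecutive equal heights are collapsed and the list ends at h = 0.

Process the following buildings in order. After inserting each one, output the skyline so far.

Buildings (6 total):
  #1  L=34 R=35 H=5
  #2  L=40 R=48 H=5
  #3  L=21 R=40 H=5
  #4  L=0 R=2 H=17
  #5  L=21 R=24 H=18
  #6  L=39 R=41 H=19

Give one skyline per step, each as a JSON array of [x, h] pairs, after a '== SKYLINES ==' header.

== SKYLINES ==
[[34,5],[35,0]]
[[34,5],[35,0],[40,5],[48,0]]
[[21,5],[48,0]]
[[0,17],[2,0],[21,5],[48,0]]
[[0,17],[2,0],[21,18],[24,5],[48,0]]
[[0,17],[2,0],[21,18],[24,5],[39,19],[41,5],[48,0]]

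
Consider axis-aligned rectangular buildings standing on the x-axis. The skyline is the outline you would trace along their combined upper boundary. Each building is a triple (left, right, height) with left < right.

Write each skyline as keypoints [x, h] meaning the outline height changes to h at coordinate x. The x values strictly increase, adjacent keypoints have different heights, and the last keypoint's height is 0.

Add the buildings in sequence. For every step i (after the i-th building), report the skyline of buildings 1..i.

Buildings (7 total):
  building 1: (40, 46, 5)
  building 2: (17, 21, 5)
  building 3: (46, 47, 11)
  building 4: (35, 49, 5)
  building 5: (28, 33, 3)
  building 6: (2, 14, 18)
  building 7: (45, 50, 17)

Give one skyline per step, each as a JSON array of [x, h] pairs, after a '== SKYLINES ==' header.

== SKYLINES ==
[[40,5],[46,0]]
[[17,5],[21,0],[40,5],[46,0]]
[[17,5],[21,0],[40,5],[46,11],[47,0]]
[[17,5],[21,0],[35,5],[46,11],[47,5],[49,0]]
[[17,5],[21,0],[28,3],[33,0],[35,5],[46,11],[47,5],[49,0]]
[[2,18],[14,0],[17,5],[21,0],[28,3],[33,0],[35,5],[46,11],[47,5],[49,0]]
[[2,18],[14,0],[17,5],[21,0],[28,3],[33,0],[35,5],[45,17],[50,0]]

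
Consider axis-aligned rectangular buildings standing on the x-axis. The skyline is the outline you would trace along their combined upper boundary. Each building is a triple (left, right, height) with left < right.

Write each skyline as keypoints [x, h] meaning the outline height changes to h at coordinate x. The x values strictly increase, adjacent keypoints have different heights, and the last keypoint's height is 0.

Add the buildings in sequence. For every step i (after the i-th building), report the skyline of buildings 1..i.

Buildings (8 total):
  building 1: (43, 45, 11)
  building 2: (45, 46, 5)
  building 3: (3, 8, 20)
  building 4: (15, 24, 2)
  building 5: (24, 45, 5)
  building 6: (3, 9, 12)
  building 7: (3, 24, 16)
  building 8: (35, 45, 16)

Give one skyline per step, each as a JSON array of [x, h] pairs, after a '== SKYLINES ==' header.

== SKYLINES ==
[[43,11],[45,0]]
[[43,11],[45,5],[46,0]]
[[3,20],[8,0],[43,11],[45,5],[46,0]]
[[3,20],[8,0],[15,2],[24,0],[43,11],[45,5],[46,0]]
[[3,20],[8,0],[15,2],[24,5],[43,11],[45,5],[46,0]]
[[3,20],[8,12],[9,0],[15,2],[24,5],[43,11],[45,5],[46,0]]
[[3,20],[8,16],[24,5],[43,11],[45,5],[46,0]]
[[3,20],[8,16],[24,5],[35,16],[45,5],[46,0]]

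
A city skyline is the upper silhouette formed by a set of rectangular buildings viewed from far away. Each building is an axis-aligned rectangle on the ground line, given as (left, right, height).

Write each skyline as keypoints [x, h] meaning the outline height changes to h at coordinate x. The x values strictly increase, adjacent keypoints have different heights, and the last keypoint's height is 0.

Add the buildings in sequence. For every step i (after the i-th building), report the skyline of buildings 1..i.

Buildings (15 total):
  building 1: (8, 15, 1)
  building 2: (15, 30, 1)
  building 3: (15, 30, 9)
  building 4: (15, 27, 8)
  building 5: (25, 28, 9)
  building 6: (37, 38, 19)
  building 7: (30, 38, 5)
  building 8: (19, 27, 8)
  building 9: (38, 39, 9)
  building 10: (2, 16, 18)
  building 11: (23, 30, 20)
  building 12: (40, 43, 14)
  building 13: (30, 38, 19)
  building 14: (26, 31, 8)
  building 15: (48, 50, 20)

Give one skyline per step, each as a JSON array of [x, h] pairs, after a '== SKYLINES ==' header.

== SKYLINES ==
[[8,1],[15,0]]
[[8,1],[30,0]]
[[8,1],[15,9],[30,0]]
[[8,1],[15,9],[30,0]]
[[8,1],[15,9],[30,0]]
[[8,1],[15,9],[30,0],[37,19],[38,0]]
[[8,1],[15,9],[30,5],[37,19],[38,0]]
[[8,1],[15,9],[30,5],[37,19],[38,0]]
[[8,1],[15,9],[30,5],[37,19],[38,9],[39,0]]
[[2,18],[16,9],[30,5],[37,19],[38,9],[39,0]]
[[2,18],[16,9],[23,20],[30,5],[37,19],[38,9],[39,0]]
[[2,18],[16,9],[23,20],[30,5],[37,19],[38,9],[39,0],[40,14],[43,0]]
[[2,18],[16,9],[23,20],[30,19],[38,9],[39,0],[40,14],[43,0]]
[[2,18],[16,9],[23,20],[30,19],[38,9],[39,0],[40,14],[43,0]]
[[2,18],[16,9],[23,20],[30,19],[38,9],[39,0],[40,14],[43,0],[48,20],[50,0]]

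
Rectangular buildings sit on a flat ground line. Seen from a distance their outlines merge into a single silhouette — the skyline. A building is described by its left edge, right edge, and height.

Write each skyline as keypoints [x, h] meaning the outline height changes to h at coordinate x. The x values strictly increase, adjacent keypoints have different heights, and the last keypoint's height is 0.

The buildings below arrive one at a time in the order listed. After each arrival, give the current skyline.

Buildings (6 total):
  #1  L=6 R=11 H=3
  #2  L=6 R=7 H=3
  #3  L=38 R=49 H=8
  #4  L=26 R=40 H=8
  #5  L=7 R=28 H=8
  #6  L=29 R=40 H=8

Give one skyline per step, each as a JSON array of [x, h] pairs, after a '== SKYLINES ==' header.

== SKYLINES ==
[[6,3],[11,0]]
[[6,3],[11,0]]
[[6,3],[11,0],[38,8],[49,0]]
[[6,3],[11,0],[26,8],[49,0]]
[[6,3],[7,8],[49,0]]
[[6,3],[7,8],[49,0]]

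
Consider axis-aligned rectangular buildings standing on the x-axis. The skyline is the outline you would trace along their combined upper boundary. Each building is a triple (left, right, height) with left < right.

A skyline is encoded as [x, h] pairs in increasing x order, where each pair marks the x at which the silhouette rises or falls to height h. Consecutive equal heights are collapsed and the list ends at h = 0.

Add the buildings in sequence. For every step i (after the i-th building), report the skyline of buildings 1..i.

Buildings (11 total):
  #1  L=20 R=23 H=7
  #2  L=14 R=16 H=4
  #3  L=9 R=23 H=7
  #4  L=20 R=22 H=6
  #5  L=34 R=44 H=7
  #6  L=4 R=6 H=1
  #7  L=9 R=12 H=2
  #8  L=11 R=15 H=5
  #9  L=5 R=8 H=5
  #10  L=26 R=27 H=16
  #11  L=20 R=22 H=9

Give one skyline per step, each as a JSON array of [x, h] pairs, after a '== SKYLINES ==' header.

== SKYLINES ==
[[20,7],[23,0]]
[[14,4],[16,0],[20,7],[23,0]]
[[9,7],[23,0]]
[[9,7],[23,0]]
[[9,7],[23,0],[34,7],[44,0]]
[[4,1],[6,0],[9,7],[23,0],[34,7],[44,0]]
[[4,1],[6,0],[9,7],[23,0],[34,7],[44,0]]
[[4,1],[6,0],[9,7],[23,0],[34,7],[44,0]]
[[4,1],[5,5],[8,0],[9,7],[23,0],[34,7],[44,0]]
[[4,1],[5,5],[8,0],[9,7],[23,0],[26,16],[27,0],[34,7],[44,0]]
[[4,1],[5,5],[8,0],[9,7],[20,9],[22,7],[23,0],[26,16],[27,0],[34,7],[44,0]]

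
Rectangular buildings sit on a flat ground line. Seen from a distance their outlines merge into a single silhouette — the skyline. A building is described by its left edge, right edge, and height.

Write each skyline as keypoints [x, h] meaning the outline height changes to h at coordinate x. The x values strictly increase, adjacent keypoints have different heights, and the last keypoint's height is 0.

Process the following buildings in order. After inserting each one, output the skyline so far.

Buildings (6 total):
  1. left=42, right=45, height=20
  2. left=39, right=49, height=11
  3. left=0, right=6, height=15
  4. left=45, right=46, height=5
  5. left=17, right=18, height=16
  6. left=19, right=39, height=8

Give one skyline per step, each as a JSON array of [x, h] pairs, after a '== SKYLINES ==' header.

== SKYLINES ==
[[42,20],[45,0]]
[[39,11],[42,20],[45,11],[49,0]]
[[0,15],[6,0],[39,11],[42,20],[45,11],[49,0]]
[[0,15],[6,0],[39,11],[42,20],[45,11],[49,0]]
[[0,15],[6,0],[17,16],[18,0],[39,11],[42,20],[45,11],[49,0]]
[[0,15],[6,0],[17,16],[18,0],[19,8],[39,11],[42,20],[45,11],[49,0]]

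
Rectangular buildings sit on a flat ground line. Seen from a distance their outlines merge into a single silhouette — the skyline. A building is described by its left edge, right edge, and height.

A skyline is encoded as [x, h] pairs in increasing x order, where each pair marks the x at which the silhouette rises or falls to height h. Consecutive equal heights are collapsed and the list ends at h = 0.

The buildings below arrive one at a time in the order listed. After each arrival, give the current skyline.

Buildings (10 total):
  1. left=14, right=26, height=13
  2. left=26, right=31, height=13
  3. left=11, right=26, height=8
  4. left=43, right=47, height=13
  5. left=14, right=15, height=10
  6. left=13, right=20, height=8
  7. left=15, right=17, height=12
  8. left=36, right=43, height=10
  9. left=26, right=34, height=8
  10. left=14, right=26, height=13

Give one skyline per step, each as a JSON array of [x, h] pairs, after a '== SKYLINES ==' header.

== SKYLINES ==
[[14,13],[26,0]]
[[14,13],[31,0]]
[[11,8],[14,13],[31,0]]
[[11,8],[14,13],[31,0],[43,13],[47,0]]
[[11,8],[14,13],[31,0],[43,13],[47,0]]
[[11,8],[14,13],[31,0],[43,13],[47,0]]
[[11,8],[14,13],[31,0],[43,13],[47,0]]
[[11,8],[14,13],[31,0],[36,10],[43,13],[47,0]]
[[11,8],[14,13],[31,8],[34,0],[36,10],[43,13],[47,0]]
[[11,8],[14,13],[31,8],[34,0],[36,10],[43,13],[47,0]]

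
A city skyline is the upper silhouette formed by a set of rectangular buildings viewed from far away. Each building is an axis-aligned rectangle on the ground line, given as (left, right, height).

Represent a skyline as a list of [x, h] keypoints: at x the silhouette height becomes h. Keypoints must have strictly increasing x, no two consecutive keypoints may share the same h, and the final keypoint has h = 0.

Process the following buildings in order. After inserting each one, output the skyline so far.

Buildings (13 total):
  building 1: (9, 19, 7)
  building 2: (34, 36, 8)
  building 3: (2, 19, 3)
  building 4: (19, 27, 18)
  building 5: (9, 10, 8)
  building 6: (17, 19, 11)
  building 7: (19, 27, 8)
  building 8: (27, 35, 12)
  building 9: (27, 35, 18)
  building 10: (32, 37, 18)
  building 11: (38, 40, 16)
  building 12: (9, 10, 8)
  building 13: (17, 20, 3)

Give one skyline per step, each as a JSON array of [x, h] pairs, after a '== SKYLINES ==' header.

== SKYLINES ==
[[9,7],[19,0]]
[[9,7],[19,0],[34,8],[36,0]]
[[2,3],[9,7],[19,0],[34,8],[36,0]]
[[2,3],[9,7],[19,18],[27,0],[34,8],[36,0]]
[[2,3],[9,8],[10,7],[19,18],[27,0],[34,8],[36,0]]
[[2,3],[9,8],[10,7],[17,11],[19,18],[27,0],[34,8],[36,0]]
[[2,3],[9,8],[10,7],[17,11],[19,18],[27,0],[34,8],[36,0]]
[[2,3],[9,8],[10,7],[17,11],[19,18],[27,12],[35,8],[36,0]]
[[2,3],[9,8],[10,7],[17,11],[19,18],[35,8],[36,0]]
[[2,3],[9,8],[10,7],[17,11],[19,18],[37,0]]
[[2,3],[9,8],[10,7],[17,11],[19,18],[37,0],[38,16],[40,0]]
[[2,3],[9,8],[10,7],[17,11],[19,18],[37,0],[38,16],[40,0]]
[[2,3],[9,8],[10,7],[17,11],[19,18],[37,0],[38,16],[40,0]]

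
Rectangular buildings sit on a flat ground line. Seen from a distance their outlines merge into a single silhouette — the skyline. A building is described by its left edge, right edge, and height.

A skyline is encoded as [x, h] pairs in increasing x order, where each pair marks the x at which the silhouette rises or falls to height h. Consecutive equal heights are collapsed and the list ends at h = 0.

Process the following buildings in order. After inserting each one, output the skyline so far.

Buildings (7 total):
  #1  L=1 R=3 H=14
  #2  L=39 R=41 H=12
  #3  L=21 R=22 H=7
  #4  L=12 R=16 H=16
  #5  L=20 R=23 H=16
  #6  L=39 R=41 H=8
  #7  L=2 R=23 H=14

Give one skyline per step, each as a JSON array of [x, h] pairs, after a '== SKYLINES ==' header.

== SKYLINES ==
[[1,14],[3,0]]
[[1,14],[3,0],[39,12],[41,0]]
[[1,14],[3,0],[21,7],[22,0],[39,12],[41,0]]
[[1,14],[3,0],[12,16],[16,0],[21,7],[22,0],[39,12],[41,0]]
[[1,14],[3,0],[12,16],[16,0],[20,16],[23,0],[39,12],[41,0]]
[[1,14],[3,0],[12,16],[16,0],[20,16],[23,0],[39,12],[41,0]]
[[1,14],[12,16],[16,14],[20,16],[23,0],[39,12],[41,0]]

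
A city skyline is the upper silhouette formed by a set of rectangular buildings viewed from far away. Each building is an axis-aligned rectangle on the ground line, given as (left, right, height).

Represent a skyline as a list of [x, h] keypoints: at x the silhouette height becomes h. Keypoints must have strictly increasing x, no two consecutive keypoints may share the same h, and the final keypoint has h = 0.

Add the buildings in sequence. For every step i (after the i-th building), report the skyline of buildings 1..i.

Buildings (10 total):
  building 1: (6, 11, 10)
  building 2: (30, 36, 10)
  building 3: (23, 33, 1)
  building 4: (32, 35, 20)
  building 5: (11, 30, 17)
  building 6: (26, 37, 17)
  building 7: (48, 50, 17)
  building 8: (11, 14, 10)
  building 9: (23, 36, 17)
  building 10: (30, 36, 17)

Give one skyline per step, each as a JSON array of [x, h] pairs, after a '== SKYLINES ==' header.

== SKYLINES ==
[[6,10],[11,0]]
[[6,10],[11,0],[30,10],[36,0]]
[[6,10],[11,0],[23,1],[30,10],[36,0]]
[[6,10],[11,0],[23,1],[30,10],[32,20],[35,10],[36,0]]
[[6,10],[11,17],[30,10],[32,20],[35,10],[36,0]]
[[6,10],[11,17],[32,20],[35,17],[37,0]]
[[6,10],[11,17],[32,20],[35,17],[37,0],[48,17],[50,0]]
[[6,10],[11,17],[32,20],[35,17],[37,0],[48,17],[50,0]]
[[6,10],[11,17],[32,20],[35,17],[37,0],[48,17],[50,0]]
[[6,10],[11,17],[32,20],[35,17],[37,0],[48,17],[50,0]]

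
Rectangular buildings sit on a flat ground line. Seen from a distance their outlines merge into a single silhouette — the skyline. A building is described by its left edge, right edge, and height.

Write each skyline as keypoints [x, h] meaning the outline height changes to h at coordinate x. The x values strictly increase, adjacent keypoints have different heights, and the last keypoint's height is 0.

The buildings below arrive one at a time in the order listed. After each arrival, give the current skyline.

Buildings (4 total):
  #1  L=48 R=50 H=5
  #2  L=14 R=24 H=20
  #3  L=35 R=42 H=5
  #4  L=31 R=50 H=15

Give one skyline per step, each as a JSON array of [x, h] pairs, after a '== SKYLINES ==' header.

== SKYLINES ==
[[48,5],[50,0]]
[[14,20],[24,0],[48,5],[50,0]]
[[14,20],[24,0],[35,5],[42,0],[48,5],[50,0]]
[[14,20],[24,0],[31,15],[50,0]]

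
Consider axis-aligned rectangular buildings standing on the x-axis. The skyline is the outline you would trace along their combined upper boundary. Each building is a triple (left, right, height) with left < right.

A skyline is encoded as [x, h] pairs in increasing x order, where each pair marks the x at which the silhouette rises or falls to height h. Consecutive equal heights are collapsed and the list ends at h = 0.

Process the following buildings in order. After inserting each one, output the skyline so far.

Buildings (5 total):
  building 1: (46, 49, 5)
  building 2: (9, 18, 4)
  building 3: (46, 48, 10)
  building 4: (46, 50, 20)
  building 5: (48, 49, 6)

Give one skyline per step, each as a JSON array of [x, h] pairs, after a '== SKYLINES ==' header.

== SKYLINES ==
[[46,5],[49,0]]
[[9,4],[18,0],[46,5],[49,0]]
[[9,4],[18,0],[46,10],[48,5],[49,0]]
[[9,4],[18,0],[46,20],[50,0]]
[[9,4],[18,0],[46,20],[50,0]]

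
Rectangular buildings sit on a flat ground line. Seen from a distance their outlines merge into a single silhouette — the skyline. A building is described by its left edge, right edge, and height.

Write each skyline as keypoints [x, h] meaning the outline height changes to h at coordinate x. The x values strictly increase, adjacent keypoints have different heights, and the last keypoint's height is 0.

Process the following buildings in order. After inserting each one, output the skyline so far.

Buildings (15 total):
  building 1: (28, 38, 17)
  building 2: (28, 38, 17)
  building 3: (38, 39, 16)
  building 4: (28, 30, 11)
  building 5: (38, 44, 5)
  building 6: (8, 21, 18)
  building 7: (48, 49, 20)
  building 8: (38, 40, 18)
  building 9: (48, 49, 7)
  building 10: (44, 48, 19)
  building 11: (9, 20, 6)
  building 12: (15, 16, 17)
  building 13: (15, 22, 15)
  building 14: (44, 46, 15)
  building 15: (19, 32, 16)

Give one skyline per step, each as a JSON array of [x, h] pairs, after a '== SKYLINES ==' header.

== SKYLINES ==
[[28,17],[38,0]]
[[28,17],[38,0]]
[[28,17],[38,16],[39,0]]
[[28,17],[38,16],[39,0]]
[[28,17],[38,16],[39,5],[44,0]]
[[8,18],[21,0],[28,17],[38,16],[39,5],[44,0]]
[[8,18],[21,0],[28,17],[38,16],[39,5],[44,0],[48,20],[49,0]]
[[8,18],[21,0],[28,17],[38,18],[40,5],[44,0],[48,20],[49,0]]
[[8,18],[21,0],[28,17],[38,18],[40,5],[44,0],[48,20],[49,0]]
[[8,18],[21,0],[28,17],[38,18],[40,5],[44,19],[48,20],[49,0]]
[[8,18],[21,0],[28,17],[38,18],[40,5],[44,19],[48,20],[49,0]]
[[8,18],[21,0],[28,17],[38,18],[40,5],[44,19],[48,20],[49,0]]
[[8,18],[21,15],[22,0],[28,17],[38,18],[40,5],[44,19],[48,20],[49,0]]
[[8,18],[21,15],[22,0],[28,17],[38,18],[40,5],[44,19],[48,20],[49,0]]
[[8,18],[21,16],[28,17],[38,18],[40,5],[44,19],[48,20],[49,0]]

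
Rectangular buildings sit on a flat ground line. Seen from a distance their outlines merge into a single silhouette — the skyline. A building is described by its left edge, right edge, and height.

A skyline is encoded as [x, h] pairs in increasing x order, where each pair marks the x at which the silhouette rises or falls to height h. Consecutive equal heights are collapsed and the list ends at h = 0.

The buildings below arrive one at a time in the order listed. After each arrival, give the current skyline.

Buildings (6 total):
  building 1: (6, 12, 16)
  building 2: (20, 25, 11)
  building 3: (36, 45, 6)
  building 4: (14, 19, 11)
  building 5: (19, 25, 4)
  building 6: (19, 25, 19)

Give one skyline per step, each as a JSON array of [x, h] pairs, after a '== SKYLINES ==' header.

== SKYLINES ==
[[6,16],[12,0]]
[[6,16],[12,0],[20,11],[25,0]]
[[6,16],[12,0],[20,11],[25,0],[36,6],[45,0]]
[[6,16],[12,0],[14,11],[19,0],[20,11],[25,0],[36,6],[45,0]]
[[6,16],[12,0],[14,11],[19,4],[20,11],[25,0],[36,6],[45,0]]
[[6,16],[12,0],[14,11],[19,19],[25,0],[36,6],[45,0]]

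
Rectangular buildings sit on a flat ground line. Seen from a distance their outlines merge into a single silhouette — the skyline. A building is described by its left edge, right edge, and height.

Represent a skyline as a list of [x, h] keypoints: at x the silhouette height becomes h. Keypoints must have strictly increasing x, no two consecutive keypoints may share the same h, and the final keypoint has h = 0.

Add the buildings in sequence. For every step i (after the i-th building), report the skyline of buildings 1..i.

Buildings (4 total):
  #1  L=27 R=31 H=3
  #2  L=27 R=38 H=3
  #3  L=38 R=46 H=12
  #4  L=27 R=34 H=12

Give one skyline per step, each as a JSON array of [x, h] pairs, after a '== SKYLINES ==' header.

== SKYLINES ==
[[27,3],[31,0]]
[[27,3],[38,0]]
[[27,3],[38,12],[46,0]]
[[27,12],[34,3],[38,12],[46,0]]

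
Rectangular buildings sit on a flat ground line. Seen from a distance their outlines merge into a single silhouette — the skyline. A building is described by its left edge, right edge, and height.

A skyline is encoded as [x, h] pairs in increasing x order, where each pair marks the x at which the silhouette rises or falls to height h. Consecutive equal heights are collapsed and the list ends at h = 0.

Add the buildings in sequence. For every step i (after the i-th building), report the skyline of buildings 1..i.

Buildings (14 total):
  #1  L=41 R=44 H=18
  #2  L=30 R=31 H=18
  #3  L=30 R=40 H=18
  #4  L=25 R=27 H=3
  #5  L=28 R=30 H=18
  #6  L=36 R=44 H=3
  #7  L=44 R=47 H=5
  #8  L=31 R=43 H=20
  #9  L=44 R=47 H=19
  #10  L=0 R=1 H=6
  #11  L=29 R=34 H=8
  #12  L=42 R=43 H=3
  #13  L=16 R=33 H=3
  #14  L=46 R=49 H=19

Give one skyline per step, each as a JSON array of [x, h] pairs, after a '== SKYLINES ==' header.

== SKYLINES ==
[[41,18],[44,0]]
[[30,18],[31,0],[41,18],[44,0]]
[[30,18],[40,0],[41,18],[44,0]]
[[25,3],[27,0],[30,18],[40,0],[41,18],[44,0]]
[[25,3],[27,0],[28,18],[40,0],[41,18],[44,0]]
[[25,3],[27,0],[28,18],[40,3],[41,18],[44,0]]
[[25,3],[27,0],[28,18],[40,3],[41,18],[44,5],[47,0]]
[[25,3],[27,0],[28,18],[31,20],[43,18],[44,5],[47,0]]
[[25,3],[27,0],[28,18],[31,20],[43,18],[44,19],[47,0]]
[[0,6],[1,0],[25,3],[27,0],[28,18],[31,20],[43,18],[44,19],[47,0]]
[[0,6],[1,0],[25,3],[27,0],[28,18],[31,20],[43,18],[44,19],[47,0]]
[[0,6],[1,0],[25,3],[27,0],[28,18],[31,20],[43,18],[44,19],[47,0]]
[[0,6],[1,0],[16,3],[28,18],[31,20],[43,18],[44,19],[47,0]]
[[0,6],[1,0],[16,3],[28,18],[31,20],[43,18],[44,19],[49,0]]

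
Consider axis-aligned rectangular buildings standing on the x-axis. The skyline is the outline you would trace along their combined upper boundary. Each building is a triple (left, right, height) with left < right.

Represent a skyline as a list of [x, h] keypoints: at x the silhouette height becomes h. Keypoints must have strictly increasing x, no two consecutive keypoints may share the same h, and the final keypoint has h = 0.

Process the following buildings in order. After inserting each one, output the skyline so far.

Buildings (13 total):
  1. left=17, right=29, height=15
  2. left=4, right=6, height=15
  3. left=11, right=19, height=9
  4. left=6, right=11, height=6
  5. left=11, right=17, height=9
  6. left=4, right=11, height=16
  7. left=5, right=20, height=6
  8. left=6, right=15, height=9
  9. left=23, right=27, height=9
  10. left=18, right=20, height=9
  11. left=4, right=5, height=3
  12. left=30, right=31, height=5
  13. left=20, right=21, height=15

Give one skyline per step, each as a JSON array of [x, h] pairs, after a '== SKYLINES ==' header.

== SKYLINES ==
[[17,15],[29,0]]
[[4,15],[6,0],[17,15],[29,0]]
[[4,15],[6,0],[11,9],[17,15],[29,0]]
[[4,15],[6,6],[11,9],[17,15],[29,0]]
[[4,15],[6,6],[11,9],[17,15],[29,0]]
[[4,16],[11,9],[17,15],[29,0]]
[[4,16],[11,9],[17,15],[29,0]]
[[4,16],[11,9],[17,15],[29,0]]
[[4,16],[11,9],[17,15],[29,0]]
[[4,16],[11,9],[17,15],[29,0]]
[[4,16],[11,9],[17,15],[29,0]]
[[4,16],[11,9],[17,15],[29,0],[30,5],[31,0]]
[[4,16],[11,9],[17,15],[29,0],[30,5],[31,0]]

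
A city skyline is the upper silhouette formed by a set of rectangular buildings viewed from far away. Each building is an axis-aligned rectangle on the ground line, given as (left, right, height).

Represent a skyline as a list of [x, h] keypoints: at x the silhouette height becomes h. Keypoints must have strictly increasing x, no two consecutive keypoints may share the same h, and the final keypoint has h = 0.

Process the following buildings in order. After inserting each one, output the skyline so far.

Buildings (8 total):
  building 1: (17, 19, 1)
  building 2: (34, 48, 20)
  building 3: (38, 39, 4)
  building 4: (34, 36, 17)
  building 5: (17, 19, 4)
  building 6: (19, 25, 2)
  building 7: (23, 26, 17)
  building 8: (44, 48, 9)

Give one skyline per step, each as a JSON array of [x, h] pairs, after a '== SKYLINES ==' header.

== SKYLINES ==
[[17,1],[19,0]]
[[17,1],[19,0],[34,20],[48,0]]
[[17,1],[19,0],[34,20],[48,0]]
[[17,1],[19,0],[34,20],[48,0]]
[[17,4],[19,0],[34,20],[48,0]]
[[17,4],[19,2],[25,0],[34,20],[48,0]]
[[17,4],[19,2],[23,17],[26,0],[34,20],[48,0]]
[[17,4],[19,2],[23,17],[26,0],[34,20],[48,0]]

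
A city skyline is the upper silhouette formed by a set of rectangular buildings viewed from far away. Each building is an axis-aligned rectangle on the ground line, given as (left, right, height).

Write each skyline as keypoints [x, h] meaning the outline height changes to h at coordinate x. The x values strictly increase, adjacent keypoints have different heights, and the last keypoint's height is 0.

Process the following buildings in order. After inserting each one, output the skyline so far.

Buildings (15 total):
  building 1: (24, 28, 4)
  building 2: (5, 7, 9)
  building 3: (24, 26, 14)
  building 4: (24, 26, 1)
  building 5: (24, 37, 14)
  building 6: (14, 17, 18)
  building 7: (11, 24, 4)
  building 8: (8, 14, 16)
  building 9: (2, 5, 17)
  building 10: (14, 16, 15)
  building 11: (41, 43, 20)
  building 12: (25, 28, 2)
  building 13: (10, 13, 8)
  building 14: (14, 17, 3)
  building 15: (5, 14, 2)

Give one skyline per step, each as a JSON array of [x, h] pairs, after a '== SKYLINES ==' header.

== SKYLINES ==
[[24,4],[28,0]]
[[5,9],[7,0],[24,4],[28,0]]
[[5,9],[7,0],[24,14],[26,4],[28,0]]
[[5,9],[7,0],[24,14],[26,4],[28,0]]
[[5,9],[7,0],[24,14],[37,0]]
[[5,9],[7,0],[14,18],[17,0],[24,14],[37,0]]
[[5,9],[7,0],[11,4],[14,18],[17,4],[24,14],[37,0]]
[[5,9],[7,0],[8,16],[14,18],[17,4],[24,14],[37,0]]
[[2,17],[5,9],[7,0],[8,16],[14,18],[17,4],[24,14],[37,0]]
[[2,17],[5,9],[7,0],[8,16],[14,18],[17,4],[24,14],[37,0]]
[[2,17],[5,9],[7,0],[8,16],[14,18],[17,4],[24,14],[37,0],[41,20],[43,0]]
[[2,17],[5,9],[7,0],[8,16],[14,18],[17,4],[24,14],[37,0],[41,20],[43,0]]
[[2,17],[5,9],[7,0],[8,16],[14,18],[17,4],[24,14],[37,0],[41,20],[43,0]]
[[2,17],[5,9],[7,0],[8,16],[14,18],[17,4],[24,14],[37,0],[41,20],[43,0]]
[[2,17],[5,9],[7,2],[8,16],[14,18],[17,4],[24,14],[37,0],[41,20],[43,0]]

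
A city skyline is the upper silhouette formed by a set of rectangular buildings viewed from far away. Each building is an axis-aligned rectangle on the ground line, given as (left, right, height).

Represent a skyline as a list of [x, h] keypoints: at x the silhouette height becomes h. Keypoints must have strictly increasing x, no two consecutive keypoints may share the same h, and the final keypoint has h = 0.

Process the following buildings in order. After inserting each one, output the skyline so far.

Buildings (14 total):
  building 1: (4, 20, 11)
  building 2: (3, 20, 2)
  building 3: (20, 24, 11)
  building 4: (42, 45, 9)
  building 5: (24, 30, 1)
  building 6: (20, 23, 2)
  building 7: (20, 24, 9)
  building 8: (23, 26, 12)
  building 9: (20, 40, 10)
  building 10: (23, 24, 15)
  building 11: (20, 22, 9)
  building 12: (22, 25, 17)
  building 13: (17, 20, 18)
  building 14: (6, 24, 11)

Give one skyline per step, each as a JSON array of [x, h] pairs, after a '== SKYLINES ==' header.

== SKYLINES ==
[[4,11],[20,0]]
[[3,2],[4,11],[20,0]]
[[3,2],[4,11],[24,0]]
[[3,2],[4,11],[24,0],[42,9],[45,0]]
[[3,2],[4,11],[24,1],[30,0],[42,9],[45,0]]
[[3,2],[4,11],[24,1],[30,0],[42,9],[45,0]]
[[3,2],[4,11],[24,1],[30,0],[42,9],[45,0]]
[[3,2],[4,11],[23,12],[26,1],[30,0],[42,9],[45,0]]
[[3,2],[4,11],[23,12],[26,10],[40,0],[42,9],[45,0]]
[[3,2],[4,11],[23,15],[24,12],[26,10],[40,0],[42,9],[45,0]]
[[3,2],[4,11],[23,15],[24,12],[26,10],[40,0],[42,9],[45,0]]
[[3,2],[4,11],[22,17],[25,12],[26,10],[40,0],[42,9],[45,0]]
[[3,2],[4,11],[17,18],[20,11],[22,17],[25,12],[26,10],[40,0],[42,9],[45,0]]
[[3,2],[4,11],[17,18],[20,11],[22,17],[25,12],[26,10],[40,0],[42,9],[45,0]]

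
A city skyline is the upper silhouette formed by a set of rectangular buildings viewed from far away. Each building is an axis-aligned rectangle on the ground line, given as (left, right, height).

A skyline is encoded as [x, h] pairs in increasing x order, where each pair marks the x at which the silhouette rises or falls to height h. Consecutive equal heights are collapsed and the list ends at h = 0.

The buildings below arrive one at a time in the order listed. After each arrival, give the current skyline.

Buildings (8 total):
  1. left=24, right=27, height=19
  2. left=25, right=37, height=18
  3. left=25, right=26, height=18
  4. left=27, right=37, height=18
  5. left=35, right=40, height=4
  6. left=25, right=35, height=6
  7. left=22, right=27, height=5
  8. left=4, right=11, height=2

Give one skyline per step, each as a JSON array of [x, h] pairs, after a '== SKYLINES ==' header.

== SKYLINES ==
[[24,19],[27,0]]
[[24,19],[27,18],[37,0]]
[[24,19],[27,18],[37,0]]
[[24,19],[27,18],[37,0]]
[[24,19],[27,18],[37,4],[40,0]]
[[24,19],[27,18],[37,4],[40,0]]
[[22,5],[24,19],[27,18],[37,4],[40,0]]
[[4,2],[11,0],[22,5],[24,19],[27,18],[37,4],[40,0]]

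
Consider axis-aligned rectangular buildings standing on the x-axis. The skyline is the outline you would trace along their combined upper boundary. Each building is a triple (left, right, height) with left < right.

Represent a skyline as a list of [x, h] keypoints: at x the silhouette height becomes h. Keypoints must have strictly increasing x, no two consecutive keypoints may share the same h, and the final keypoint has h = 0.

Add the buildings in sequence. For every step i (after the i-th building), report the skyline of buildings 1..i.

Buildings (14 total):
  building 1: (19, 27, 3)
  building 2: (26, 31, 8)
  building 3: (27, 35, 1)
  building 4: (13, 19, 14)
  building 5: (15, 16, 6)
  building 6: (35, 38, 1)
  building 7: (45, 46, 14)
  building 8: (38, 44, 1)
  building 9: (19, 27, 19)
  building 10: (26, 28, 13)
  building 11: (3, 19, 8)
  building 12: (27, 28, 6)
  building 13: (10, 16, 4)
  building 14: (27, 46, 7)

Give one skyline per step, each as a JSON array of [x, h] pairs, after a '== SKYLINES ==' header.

== SKYLINES ==
[[19,3],[27,0]]
[[19,3],[26,8],[31,0]]
[[19,3],[26,8],[31,1],[35,0]]
[[13,14],[19,3],[26,8],[31,1],[35,0]]
[[13,14],[19,3],[26,8],[31,1],[35,0]]
[[13,14],[19,3],[26,8],[31,1],[38,0]]
[[13,14],[19,3],[26,8],[31,1],[38,0],[45,14],[46,0]]
[[13,14],[19,3],[26,8],[31,1],[44,0],[45,14],[46,0]]
[[13,14],[19,19],[27,8],[31,1],[44,0],[45,14],[46,0]]
[[13,14],[19,19],[27,13],[28,8],[31,1],[44,0],[45,14],[46,0]]
[[3,8],[13,14],[19,19],[27,13],[28,8],[31,1],[44,0],[45,14],[46,0]]
[[3,8],[13,14],[19,19],[27,13],[28,8],[31,1],[44,0],[45,14],[46,0]]
[[3,8],[13,14],[19,19],[27,13],[28,8],[31,1],[44,0],[45,14],[46,0]]
[[3,8],[13,14],[19,19],[27,13],[28,8],[31,7],[45,14],[46,0]]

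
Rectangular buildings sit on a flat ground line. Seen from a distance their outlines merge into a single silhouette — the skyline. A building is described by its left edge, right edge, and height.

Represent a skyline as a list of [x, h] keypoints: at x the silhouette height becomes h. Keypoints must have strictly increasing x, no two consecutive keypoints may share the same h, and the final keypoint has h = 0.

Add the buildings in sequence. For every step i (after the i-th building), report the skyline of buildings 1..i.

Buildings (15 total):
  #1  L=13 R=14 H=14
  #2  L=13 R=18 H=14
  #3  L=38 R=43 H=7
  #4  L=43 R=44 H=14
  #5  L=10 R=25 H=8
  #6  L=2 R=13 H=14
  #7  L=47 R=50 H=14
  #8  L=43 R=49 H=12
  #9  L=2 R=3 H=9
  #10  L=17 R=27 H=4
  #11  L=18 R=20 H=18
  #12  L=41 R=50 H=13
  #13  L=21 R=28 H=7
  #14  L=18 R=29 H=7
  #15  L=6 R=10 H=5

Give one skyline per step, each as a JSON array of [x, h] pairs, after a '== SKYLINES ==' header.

== SKYLINES ==
[[13,14],[14,0]]
[[13,14],[18,0]]
[[13,14],[18,0],[38,7],[43,0]]
[[13,14],[18,0],[38,7],[43,14],[44,0]]
[[10,8],[13,14],[18,8],[25,0],[38,7],[43,14],[44,0]]
[[2,14],[18,8],[25,0],[38,7],[43,14],[44,0]]
[[2,14],[18,8],[25,0],[38,7],[43,14],[44,0],[47,14],[50,0]]
[[2,14],[18,8],[25,0],[38,7],[43,14],[44,12],[47,14],[50,0]]
[[2,14],[18,8],[25,0],[38,7],[43,14],[44,12],[47,14],[50,0]]
[[2,14],[18,8],[25,4],[27,0],[38,7],[43,14],[44,12],[47,14],[50,0]]
[[2,14],[18,18],[20,8],[25,4],[27,0],[38,7],[43,14],[44,12],[47,14],[50,0]]
[[2,14],[18,18],[20,8],[25,4],[27,0],[38,7],[41,13],[43,14],[44,13],[47,14],[50,0]]
[[2,14],[18,18],[20,8],[25,7],[28,0],[38,7],[41,13],[43,14],[44,13],[47,14],[50,0]]
[[2,14],[18,18],[20,8],[25,7],[29,0],[38,7],[41,13],[43,14],[44,13],[47,14],[50,0]]
[[2,14],[18,18],[20,8],[25,7],[29,0],[38,7],[41,13],[43,14],[44,13],[47,14],[50,0]]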